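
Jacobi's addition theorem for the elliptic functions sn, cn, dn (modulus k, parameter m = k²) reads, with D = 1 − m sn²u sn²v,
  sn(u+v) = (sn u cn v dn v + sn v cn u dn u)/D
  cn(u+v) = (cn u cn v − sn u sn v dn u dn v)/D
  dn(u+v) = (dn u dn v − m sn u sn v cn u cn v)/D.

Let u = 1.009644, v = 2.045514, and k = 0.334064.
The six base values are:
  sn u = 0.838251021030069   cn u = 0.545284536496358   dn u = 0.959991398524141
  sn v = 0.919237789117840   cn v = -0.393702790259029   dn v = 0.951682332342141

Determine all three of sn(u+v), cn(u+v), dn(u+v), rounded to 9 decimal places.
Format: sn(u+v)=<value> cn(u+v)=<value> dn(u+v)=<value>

m = k² = 0.111598756096
D = 1 − m·sn²u·sn²v = 0.9337381930045753
sn(u+v) = (sn u·cn v·dn v + sn v·cn u·dn u)/D = 0.1671161103300421/0.9337381930045753 = 0.1789753397494615
cn(u+v) = (cn u·cn v − sn u·sn v·dn u·dn v)/D = -0.9186616454079308/0.9337381930045753 = -0.9838535601203895
dn(u+v) = (dn u·dn v − m·sn u·sn v·cn u·cn v)/D = 0.9320677582491044/0.9337381930045753 = 0.99821102449489

sn(u+v)=0.178975340 cn(u+v)=-0.983853560 dn(u+v)=0.998211024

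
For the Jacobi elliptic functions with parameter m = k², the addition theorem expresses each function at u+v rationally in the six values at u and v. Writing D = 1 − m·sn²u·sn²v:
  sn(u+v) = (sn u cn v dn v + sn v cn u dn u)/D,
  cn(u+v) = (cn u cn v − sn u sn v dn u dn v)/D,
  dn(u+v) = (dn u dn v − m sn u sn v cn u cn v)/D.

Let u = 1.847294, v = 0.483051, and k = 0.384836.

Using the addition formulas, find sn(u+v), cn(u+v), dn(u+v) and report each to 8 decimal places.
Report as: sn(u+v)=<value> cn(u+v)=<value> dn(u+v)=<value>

sn u = 0.9807068097011714, cn u = -0.1954844070655008, dn u = 0.9260457447324528
sn v = 0.4621335425355548, cn v = 0.886810345487432, dn v = 0.9840583997064743
m = k² = 0.148098746896
D = 1 − m·sn²u·sn²v = 0.9695796120118158
sn(u+v) = (sn u·cn v·dn v + sn v·cn u·dn u)/D = 0.7721776384893954/0.9695796120118158 = 0.7964045746456818
cn(u+v) = (cn u·cn v − sn u·sn v·dn u·dn v)/D = -0.5863670511257636/0.9695796120118158 = -0.6047642131305643
dn(u+v) = (dn u·dn v − m·sn u·sn v·cn u·cn v)/D = 0.9229190192944448/0.9695796120118158 = 0.951875439479845

sn(u+v)=0.79640457 cn(u+v)=-0.60476421 dn(u+v)=0.95187544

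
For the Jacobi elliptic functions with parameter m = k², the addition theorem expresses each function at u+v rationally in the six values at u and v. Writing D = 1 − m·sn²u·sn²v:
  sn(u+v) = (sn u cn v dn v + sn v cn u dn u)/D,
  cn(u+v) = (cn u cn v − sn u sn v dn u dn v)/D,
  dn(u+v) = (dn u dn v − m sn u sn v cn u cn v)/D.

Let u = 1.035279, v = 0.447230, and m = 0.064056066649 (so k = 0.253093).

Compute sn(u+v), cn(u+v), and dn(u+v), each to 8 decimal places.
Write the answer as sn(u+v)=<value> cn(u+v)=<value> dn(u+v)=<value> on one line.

sn u = 0.8550954107369351, cn u = 0.5184706727835551, dn u = 0.9763006516418714
sn v = 0.4316426161128845, cn v = 0.9020447061843582, dn v = 0.9940147743609811
m = k² = 0.064056066649
D = 1 − m·sn²u·sn²v = 0.9912735410374884
sn(u+v) = (sn u·cn v·dn v + sn v·cn u·dn u)/D = 0.9852079434988464/0.9912735410374884 = 0.9938810053052626
cn(u+v) = (cn u·cn v − sn u·sn v·dn u·dn v)/D = 0.1094921971090864/0.9912735410374884 = 0.1104560876249048
dn(u+v) = (dn u·dn v − m·sn u·sn v·cn u·cn v)/D = 0.9593999127802206/0.9912735410374884 = 0.9678457792549288

sn(u+v)=0.99388101 cn(u+v)=0.11045609 dn(u+v)=0.96784578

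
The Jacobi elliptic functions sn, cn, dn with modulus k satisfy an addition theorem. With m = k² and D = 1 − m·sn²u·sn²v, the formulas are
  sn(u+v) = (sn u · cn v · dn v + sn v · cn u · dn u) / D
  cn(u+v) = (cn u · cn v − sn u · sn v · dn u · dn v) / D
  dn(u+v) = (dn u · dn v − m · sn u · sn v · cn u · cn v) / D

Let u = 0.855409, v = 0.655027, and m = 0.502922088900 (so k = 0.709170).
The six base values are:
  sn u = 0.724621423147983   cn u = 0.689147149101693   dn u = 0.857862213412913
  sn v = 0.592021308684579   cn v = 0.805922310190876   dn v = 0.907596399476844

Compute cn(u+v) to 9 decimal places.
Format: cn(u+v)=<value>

m = k² = 0.5029220889
D = 1 − m·sn²u·sn²v = 0.9074454598859322
cn(u+v) = (cn u·cn v − sn u·sn v·dn u·dn v)/D = 0.2213895686481942/0.9074454598859322 = 0.2439701099788668

cn(u+v)=0.243970110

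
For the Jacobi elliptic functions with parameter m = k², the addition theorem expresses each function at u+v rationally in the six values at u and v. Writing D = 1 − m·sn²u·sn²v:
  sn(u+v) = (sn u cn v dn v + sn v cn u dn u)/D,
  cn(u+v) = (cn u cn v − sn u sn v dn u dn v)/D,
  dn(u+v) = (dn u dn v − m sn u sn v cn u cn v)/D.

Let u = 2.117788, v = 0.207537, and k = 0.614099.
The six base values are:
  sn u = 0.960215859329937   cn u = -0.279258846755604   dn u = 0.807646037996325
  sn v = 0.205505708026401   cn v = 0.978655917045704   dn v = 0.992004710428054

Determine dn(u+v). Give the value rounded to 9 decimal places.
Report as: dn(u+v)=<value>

m = k² = 0.377117581801
D = 1 − m·sn²u·sn²v = 0.985315393680669
dn(u+v) = (dn u·dn v − m·sn u·sn v·cn u·cn v)/D = 0.8215265929228244/0.985315393680669 = 0.8337701797735976

dn(u+v)=0.833770180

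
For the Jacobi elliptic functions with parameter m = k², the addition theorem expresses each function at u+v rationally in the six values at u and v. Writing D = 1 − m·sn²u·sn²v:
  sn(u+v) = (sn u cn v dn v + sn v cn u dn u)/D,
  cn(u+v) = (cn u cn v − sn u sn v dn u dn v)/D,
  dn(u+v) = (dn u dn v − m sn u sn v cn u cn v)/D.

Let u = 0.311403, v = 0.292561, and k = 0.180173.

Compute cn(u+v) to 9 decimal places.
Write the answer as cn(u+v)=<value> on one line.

sn u = 0.3062419450828035, cn u = 0.9519537126729961, dn u = 0.998476614919105
sn v = 0.2882778398641218, cn v = 0.9575468067114399, dn v = 0.9986502133023475
m = k² = 0.032462309929
D = 1 − m·sn²u·sn²v = 0.9997469937282113
cn(u+v) = (cn u·cn v − sn u·sn v·dn u·dn v)/D = 0.8235109413248445/0.9997469937282113 = 0.8237193474859522

cn(u+v)=0.823719347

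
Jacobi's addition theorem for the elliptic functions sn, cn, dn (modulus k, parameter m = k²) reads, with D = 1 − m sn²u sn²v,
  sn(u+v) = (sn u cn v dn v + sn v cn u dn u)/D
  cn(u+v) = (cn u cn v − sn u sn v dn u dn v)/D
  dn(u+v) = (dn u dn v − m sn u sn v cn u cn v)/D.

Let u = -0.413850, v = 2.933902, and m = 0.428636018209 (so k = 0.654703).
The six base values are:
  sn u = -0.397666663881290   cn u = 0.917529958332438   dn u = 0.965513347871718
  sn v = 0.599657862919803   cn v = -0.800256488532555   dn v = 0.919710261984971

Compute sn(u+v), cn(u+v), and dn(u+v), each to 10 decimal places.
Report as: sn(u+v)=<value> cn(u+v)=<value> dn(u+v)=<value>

sn(u+v)=0.8444977899 cn(u+v)=-0.5355590378 dn(u+v)=0.8332507770

m = k² = 0.428636018209
D = 1 − m·sn²u·sn²v = 0.9756255907295839
sn(u+v) = (sn u·cn v·dn v + sn v·cn u·dn u)/D = 0.8239136550977073/0.9756255907295839 = 0.8444977898556098
cn(u+v) = (cn u·cn v − sn u·sn v·dn u·dn v)/D = -0.5225051025875114/0.9756255907295839 = -0.5355590377624024
dn(u+v) = (dn u·dn v − m·sn u·sn v·cn u·cn v)/D = 0.812940781578319/0.9756255907295839 = 0.8332507770428537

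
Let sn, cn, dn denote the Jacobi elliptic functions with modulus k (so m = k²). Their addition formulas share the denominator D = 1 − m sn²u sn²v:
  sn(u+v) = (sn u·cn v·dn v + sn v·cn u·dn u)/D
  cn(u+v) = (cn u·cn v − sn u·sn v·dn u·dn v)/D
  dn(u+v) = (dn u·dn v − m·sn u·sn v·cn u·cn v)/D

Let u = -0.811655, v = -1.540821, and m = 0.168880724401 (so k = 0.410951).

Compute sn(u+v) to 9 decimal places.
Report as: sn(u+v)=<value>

sn(u+v)=-0.793624131

sn u = -0.7163129486588367, cn u = 0.6977791624745488, dn u = 0.9556916784116452
sn v = -0.9955538361241789, cn v = 0.09419426404209257, dn v = 0.9124788654287399
m = k² = 0.168880724401
D = 1 − m·sn²u·sn²v = 0.9141154217624276
sn(u+v) = (sn u·cn v·dn v + sn v·cn u·dn u)/D = -0.725464057426495/0.9141154217624276 = -0.7936241312150603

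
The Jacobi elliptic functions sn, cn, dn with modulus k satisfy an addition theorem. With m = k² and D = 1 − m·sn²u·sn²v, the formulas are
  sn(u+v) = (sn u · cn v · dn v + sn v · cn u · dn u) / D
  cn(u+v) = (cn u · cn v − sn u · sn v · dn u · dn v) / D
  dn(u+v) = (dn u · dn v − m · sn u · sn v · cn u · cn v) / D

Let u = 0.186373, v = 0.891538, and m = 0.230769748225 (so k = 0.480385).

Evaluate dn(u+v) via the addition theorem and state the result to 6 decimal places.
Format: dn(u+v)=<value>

dn(u+v)=0.910162

sn u = 0.1850530389927219, cn u = 0.9827285346216208, dn u = 0.9960408505647066
sn v = 0.7632880839253527, cn v = 0.6460582798305148, dn v = 0.9303502228750562
m = k² = 0.230769748225
D = 1 − m·sn²u·sn²v = 0.9953958625084892
dn(u+v) = (dn u·dn v − m·sn u·sn v·cn u·cn v)/D = 0.9059716646912772/0.9953958625084892 = 0.9101621764914164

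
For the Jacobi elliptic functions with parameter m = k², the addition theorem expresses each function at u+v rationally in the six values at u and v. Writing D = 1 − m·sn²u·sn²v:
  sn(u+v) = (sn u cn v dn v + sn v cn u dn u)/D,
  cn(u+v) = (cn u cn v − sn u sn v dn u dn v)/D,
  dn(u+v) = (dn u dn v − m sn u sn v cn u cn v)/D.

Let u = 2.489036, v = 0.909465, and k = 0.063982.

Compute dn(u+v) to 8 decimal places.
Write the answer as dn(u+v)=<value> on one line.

dn(u+v)=0.99987108

sn u = 0.6096371369762749, cn u = -0.7926806174111807, dn u = 0.9992389840819245
sn v = 0.7889082184625387, cn v = 0.6145110437105776, dn v = 0.9987252780076332
m = k² = 0.004093696324
D = 1 − m·sn²u·sn²v = 0.9990530840904967
dn(u+v) = (dn u·dn v − m·sn u·sn v·cn u·cn v)/D = 0.9989242826142832/0.9990530840904967 = 0.9998710764440203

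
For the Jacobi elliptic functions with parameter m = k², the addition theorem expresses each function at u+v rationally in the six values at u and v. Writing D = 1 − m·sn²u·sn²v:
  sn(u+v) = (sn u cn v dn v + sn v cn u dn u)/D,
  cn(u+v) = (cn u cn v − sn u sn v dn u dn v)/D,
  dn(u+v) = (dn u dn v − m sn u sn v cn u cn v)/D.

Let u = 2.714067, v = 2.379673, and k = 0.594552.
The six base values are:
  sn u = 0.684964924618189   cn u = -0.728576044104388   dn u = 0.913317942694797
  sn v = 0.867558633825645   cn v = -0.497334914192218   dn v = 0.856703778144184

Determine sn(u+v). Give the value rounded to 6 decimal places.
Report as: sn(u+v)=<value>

sn(u+v)=-0.993102

m = k² = 0.353492080704
D = 1 − m·sn²u·sn²v = 0.8751714209429508
sn(u+v) = (sn u·cn v·dn v + sn v·cn u·dn u)/D = -0.8691343463675015/0.8751714209429508 = -0.9931018376160584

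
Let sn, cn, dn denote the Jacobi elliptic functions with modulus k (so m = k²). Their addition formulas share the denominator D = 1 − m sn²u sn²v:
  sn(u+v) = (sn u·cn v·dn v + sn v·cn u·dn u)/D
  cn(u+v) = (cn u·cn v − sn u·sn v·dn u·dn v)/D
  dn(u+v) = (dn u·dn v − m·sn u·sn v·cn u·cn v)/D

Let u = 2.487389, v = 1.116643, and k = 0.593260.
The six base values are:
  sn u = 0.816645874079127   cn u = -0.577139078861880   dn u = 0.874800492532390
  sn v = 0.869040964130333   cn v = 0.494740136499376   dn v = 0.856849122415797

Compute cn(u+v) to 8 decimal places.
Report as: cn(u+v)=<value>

m = k² = 0.3519574276
D = 1 − m·sn²u·sn²v = 0.8227288034994106
cn(u+v) = (cn u·cn v − sn u·sn v·dn u·dn v)/D = -0.8175041782796495/0.8227288034994106 = -0.9936496386202373

cn(u+v)=-0.99364964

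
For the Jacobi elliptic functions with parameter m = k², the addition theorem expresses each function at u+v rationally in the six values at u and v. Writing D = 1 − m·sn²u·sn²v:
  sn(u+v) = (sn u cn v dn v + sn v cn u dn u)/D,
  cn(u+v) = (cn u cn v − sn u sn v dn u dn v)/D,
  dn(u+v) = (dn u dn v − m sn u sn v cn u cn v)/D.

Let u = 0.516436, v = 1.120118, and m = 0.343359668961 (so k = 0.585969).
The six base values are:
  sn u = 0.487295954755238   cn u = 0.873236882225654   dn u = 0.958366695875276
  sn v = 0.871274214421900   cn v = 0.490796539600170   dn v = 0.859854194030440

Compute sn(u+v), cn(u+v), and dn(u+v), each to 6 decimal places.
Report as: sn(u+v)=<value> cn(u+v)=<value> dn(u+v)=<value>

m = k² = 0.343359668961
D = 1 − m·sn²u·sn²v = 0.9381065607118657
sn(u+v) = (sn u·cn v·dn v + sn v·cn u·dn u)/D = 0.9347984160082135/0.9381065607118657 = 0.9964735938941288
cn(u+v) = (cn u·cn v − sn u·sn v·dn u·dn v)/D = 0.07871366259538588/0.9381065607118657 = 0.08390695246354039
dn(u+v) = (dn u·dn v − m·sn u·sn v·cn u·cn v)/D = 0.7615771348131069/0.9381065607118657 = 0.8118236954181383

sn(u+v)=0.996474 cn(u+v)=0.083907 dn(u+v)=0.811824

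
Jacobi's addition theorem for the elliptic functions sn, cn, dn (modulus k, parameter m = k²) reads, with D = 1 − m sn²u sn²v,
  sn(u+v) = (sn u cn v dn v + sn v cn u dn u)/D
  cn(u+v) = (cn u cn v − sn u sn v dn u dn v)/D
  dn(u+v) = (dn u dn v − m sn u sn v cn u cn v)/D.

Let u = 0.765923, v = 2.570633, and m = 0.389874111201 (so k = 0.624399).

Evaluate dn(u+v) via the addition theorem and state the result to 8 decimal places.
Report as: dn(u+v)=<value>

dn(u+v)=0.99196590

sn u = 0.6743834685569552, cn u = 0.7383812953597147, dn u = 0.907021476545025
sn v = 0.7965786841329503, cn v = -0.6045348625058917, dn v = 0.8675311044398022
m = k² = 0.389874111201
D = 1 − m·sn²u·sn²v = 0.8874888429954791
dn(u+v) = (dn u·dn v − m·sn u·sn v·cn u·cn v)/D = 0.8803586699460765/0.8874888429954791 = 0.9919659011990092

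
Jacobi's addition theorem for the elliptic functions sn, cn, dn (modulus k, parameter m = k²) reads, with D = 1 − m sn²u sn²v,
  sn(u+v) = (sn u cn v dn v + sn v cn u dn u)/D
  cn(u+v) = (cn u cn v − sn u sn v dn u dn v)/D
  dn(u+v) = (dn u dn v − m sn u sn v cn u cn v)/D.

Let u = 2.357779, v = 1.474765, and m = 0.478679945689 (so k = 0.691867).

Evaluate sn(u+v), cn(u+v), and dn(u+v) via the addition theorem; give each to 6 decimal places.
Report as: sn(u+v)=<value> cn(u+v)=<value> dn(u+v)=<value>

sn(u+v)=-0.158704 cn(u+v)=-0.987326 dn(u+v)=0.993953

sn u = 0.9270185279579819, cn u = -0.3750155314418542, dn u = 0.7672287779608459
sn v = 0.965400661175746, cn v = 0.2607710938762816, dn v = 0.7442251265489259
m = k² = 0.478679945689
D = 1 − m·sn²u·sn²v = 0.6166131210063818
sn(u+v) = (sn u·cn v·dn v + sn v·cn u·dn u)/D = -0.09785898156544337/0.6166131210063818 = -0.1587040207735549
cn(u+v) = (cn u·cn v − sn u·sn v·dn u·dn v)/D = -0.608798292313805/0.6166131210063818 = -0.9873262043470269
dn(u+v) = (dn u·dn v − m·sn u·sn v·cn u·cn v)/D = 0.6128847524683917/0.6166131210063818 = 0.9939534719405499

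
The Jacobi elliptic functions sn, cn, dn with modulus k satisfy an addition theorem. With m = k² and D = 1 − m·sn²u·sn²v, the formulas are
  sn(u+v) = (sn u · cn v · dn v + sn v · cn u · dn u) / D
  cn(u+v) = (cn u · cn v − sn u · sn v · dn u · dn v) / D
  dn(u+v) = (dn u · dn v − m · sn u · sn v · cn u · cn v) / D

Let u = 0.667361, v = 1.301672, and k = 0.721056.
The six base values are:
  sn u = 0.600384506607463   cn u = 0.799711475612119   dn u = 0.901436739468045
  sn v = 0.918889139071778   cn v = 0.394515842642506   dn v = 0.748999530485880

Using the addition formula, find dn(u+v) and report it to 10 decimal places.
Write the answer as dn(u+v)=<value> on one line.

m = k² = 0.519921755136
D = 1 − m·sn²u·sn²v = 0.8417574839525212
dn(u+v) = (dn u·dn v − m·sn u·sn v·cn u·cn v)/D = 0.5846799077189286/0.8417574839525212 = 0.6945942493716006

dn(u+v)=0.6945942494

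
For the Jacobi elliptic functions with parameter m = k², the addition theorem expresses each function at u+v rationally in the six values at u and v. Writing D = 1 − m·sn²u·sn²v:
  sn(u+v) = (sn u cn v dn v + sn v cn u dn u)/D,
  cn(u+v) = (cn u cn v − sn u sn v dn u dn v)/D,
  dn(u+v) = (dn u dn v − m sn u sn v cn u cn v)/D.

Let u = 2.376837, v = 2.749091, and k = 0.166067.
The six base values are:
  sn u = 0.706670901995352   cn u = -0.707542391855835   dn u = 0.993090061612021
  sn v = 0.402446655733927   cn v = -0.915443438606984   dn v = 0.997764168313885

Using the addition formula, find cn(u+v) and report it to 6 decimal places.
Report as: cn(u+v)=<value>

m = k² = 0.027578248489
D = 1 − m·sn²u·sn²v = 0.9977694203061904
cn(u+v) = (cn u·cn v − sn u·sn v·dn u·dn v)/D = 0.3659143378555028/0.9977694203061904 = 0.3667323636188538

cn(u+v)=0.366732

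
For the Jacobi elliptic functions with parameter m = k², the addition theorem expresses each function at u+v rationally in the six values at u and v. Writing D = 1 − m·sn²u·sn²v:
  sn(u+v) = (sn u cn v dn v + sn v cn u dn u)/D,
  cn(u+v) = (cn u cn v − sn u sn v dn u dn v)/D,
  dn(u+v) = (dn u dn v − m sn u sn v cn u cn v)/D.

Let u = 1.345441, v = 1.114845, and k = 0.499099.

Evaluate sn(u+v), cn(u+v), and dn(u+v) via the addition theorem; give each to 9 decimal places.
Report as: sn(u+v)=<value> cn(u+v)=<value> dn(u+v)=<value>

sn(u+v)=0.773174080 cn(u+v)=-0.634193852 dn(u+v)=0.922544628

sn u = 0.9565516317695344, cn u = 0.2915629876356754, dn u = 0.8786785009672041
sn v = 0.8772602632079501, cn v = 0.4800150316358001, dn v = 0.8990530459860405
m = k² = 0.249099811801
D = 1 − m·sn²u·sn²v = 0.8245929079250563
sn(u+v) = (sn u·cn v·dn v + sn v·cn u·dn u)/D = 0.6375538629170206/0.8245929079250563 = 0.7731740799485085
cn(u+v) = (cn u·cn v − sn u·sn v·dn u·dn v)/D = -0.5229517527266595/0.8245929079250563 = -0.6341938521428423
dn(u+v) = (dn u·dn v − m·sn u·sn v·cn u·cn v)/D = 0.7607237578146748/0.8245929079250563 = 0.9225446283899081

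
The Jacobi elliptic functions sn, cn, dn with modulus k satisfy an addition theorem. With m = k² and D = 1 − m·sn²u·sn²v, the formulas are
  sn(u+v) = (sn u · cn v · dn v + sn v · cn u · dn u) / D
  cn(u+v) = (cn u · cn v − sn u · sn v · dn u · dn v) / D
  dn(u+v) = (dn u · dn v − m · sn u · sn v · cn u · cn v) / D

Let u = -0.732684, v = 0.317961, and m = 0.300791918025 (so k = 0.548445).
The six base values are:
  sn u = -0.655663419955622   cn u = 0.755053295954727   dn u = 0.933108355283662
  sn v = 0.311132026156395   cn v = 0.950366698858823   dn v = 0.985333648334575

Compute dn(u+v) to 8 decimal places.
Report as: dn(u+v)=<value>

dn(u+v)=0.97566718

m = k² = 0.300791918025
D = 1 − m·sn²u·sn²v = 0.9874825026891404
dn(u+v) = (dn u·dn v − m·sn u·sn v·cn u·cn v)/D = 0.9634542732897522/0.9874825026891404 = 0.9756671846499013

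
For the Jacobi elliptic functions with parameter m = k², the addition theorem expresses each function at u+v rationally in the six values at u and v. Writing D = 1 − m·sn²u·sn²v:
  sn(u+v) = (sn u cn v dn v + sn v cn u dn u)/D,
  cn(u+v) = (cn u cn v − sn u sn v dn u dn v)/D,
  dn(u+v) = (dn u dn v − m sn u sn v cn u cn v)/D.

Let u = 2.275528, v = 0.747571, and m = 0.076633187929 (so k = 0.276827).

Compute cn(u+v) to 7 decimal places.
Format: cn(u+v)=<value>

sn u = 0.795839202199957, cn u = -0.6055080216163416, dn u = 0.9754299571742806
sn v = 0.6763576163594123, cn v = 0.7365734008180135, dn v = 0.9823153315364433
m = k² = 0.076633187929
D = 1 − m·sn²u·sn²v = 0.9777965572660357
cn(u+v) = (cn u·cn v − sn u·sn v·dn u·dn v)/D = -0.9617623707086575/0.9777965572660357 = -0.9836017150620672

cn(u+v)=-0.9836017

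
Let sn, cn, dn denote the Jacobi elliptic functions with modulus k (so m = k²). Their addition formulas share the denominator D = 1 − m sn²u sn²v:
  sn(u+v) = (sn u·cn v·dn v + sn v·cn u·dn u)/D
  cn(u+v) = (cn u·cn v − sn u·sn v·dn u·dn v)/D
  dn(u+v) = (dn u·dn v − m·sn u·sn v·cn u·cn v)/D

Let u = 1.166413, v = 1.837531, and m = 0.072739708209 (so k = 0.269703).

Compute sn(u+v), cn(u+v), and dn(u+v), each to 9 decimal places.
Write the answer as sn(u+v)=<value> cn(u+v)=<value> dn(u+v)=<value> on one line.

sn(u+v)=0.195873945 cn(u+v)=-0.980629083 dn(u+v)=0.998603637

sn u = 0.9134907620871637, cn u = 0.4068594690816633, dn u = 0.9691755425616958
sn v = 0.9740497955525241, cn v = -0.2263338149373311, dn v = 0.9648764317345295
m = k² = 0.072739708209
D = 1 − m·sn²u·sn²v = 0.942410647816837
sn(u+v) = (sn u·cn v·dn v + sn v·cn u·dn u)/D = 0.1845936914140919/0.942410647816837 = 0.1958739450171925
cn(u+v) = (cn u·cn v − sn u·sn v·dn u·dn v)/D = -0.9241552890119005/0.942410647816837 = -0.9806290826114642
dn(u+v) = (dn u·dn v − m·sn u·sn v·cn u·cn v)/D = 0.9410947007931214/0.942410647816837 = 0.9986036373562161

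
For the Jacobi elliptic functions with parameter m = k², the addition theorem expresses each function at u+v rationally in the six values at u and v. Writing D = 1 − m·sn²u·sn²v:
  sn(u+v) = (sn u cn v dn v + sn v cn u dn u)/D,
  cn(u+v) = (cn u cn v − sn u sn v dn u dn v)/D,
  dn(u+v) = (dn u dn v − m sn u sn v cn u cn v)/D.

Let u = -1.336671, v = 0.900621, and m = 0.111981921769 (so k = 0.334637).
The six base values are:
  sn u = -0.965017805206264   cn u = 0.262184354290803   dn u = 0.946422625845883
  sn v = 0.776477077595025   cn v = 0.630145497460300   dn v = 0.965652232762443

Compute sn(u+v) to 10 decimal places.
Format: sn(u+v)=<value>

sn(u+v)=-0.4210128947

m = k² = 0.111981921769
D = 1 − m·sn²u·sn²v = 0.9371253112653766
sn(u+v) = (sn u·cn v·dn v + sn v·cn u·dn u)/D = -0.3945418400353652/0.9371253112653766 = -0.4210128947457681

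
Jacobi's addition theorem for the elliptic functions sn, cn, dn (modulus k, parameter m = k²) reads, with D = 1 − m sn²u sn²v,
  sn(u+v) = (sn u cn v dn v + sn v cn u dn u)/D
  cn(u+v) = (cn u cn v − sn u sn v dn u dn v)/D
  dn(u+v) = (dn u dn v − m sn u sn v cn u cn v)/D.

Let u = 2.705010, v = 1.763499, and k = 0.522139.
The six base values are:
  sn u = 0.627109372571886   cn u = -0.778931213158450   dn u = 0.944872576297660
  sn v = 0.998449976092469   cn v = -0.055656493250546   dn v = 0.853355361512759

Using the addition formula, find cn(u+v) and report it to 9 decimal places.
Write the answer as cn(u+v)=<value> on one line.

m = k² = 0.272629135321
D = 1 − m·sn²u·sn²v = 0.8931163019971057
cn(u+v) = (cn u·cn v − sn u·sn v·dn u·dn v)/D = -0.4615095189324082/0.8931163019971057 = -0.5167406729677003

cn(u+v)=-0.516740673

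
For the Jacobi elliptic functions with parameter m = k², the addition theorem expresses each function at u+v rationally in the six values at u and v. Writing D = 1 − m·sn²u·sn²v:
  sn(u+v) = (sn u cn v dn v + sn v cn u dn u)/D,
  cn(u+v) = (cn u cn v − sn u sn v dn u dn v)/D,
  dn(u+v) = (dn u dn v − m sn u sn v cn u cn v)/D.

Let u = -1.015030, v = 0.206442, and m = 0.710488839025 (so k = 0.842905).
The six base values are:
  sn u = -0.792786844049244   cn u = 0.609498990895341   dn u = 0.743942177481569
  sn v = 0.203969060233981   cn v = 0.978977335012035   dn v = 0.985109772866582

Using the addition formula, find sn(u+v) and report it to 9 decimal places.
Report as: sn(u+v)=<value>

m = k² = 0.710488839025
D = 1 − m·sn²u·sn²v = 0.9814220102415729
sn(u+v) = (sn u·cn v·dn v + sn v·cn u·dn u)/D = -0.6720776432609123/0.9814220102415729 = -0.6847998478202901

sn(u+v)=-0.684799848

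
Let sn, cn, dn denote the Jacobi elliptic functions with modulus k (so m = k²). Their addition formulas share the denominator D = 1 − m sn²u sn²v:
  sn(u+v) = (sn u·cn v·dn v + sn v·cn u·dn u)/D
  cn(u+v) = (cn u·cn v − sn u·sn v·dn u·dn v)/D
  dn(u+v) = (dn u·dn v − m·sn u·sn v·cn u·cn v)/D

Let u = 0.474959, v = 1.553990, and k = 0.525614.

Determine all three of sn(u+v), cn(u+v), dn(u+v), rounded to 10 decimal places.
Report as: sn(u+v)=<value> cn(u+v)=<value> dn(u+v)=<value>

sn u = 0.4531139578257776, cn u = 0.8914526017817545, dn u = 0.9712251883366609
sn v = 0.9922521343695068, cn v = 0.1242404999956061, dn v = 0.8532258467367193
m = k² = 0.276270076996
D = 1 − m·sn²u·sn²v = 0.9441539046827423
sn(u+v) = (sn u·cn v·dn v + sn v·cn u·dn u)/D = 0.9071255478888944/0.9441539046827423 = 0.9607814397523566
cn(u+v) = (cn u·cn v − sn u·sn v·dn u·dn v)/D = -0.2618202362212326/0.9441539046827423 = -0.2773067345510902
dn(u+v) = (dn u·dn v − m·sn u·sn v·cn u·cn v)/D = 0.8149174007135425/0.9441539046827423 = 0.8631192400643344

sn(u+v)=0.9607814398 cn(u+v)=-0.2773067346 dn(u+v)=0.8631192401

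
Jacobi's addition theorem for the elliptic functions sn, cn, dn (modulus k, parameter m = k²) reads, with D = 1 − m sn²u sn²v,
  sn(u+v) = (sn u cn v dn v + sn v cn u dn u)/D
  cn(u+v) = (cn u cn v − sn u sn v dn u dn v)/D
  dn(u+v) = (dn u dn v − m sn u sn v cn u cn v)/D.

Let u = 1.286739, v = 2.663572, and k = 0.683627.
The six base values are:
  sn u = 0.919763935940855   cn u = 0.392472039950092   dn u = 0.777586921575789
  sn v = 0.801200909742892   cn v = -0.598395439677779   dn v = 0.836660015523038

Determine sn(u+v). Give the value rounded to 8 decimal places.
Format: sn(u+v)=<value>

sn(u+v)=-0.28942468

m = k² = 0.467345875129
D = 1 − m·sn²u·sn²v = 0.7462102750558659
sn(u+v) = (sn u·cn v·dn v + sn v·cn u·dn u)/D = -0.2159716732491088/0.7462102750558659 = -0.289424684259326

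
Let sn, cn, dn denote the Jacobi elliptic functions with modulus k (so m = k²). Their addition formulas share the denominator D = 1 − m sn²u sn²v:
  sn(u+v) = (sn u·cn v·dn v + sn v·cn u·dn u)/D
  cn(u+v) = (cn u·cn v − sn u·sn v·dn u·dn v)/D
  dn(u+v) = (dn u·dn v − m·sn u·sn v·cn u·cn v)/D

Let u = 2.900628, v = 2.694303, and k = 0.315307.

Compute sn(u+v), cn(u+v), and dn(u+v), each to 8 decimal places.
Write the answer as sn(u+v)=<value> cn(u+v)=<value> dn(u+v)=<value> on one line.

sn u = 0.3175935331318109, cn u = -0.9482269494761543, dn u = 0.9949734105590522
sn v = 0.5035783031396714, cn v = -0.8639495891584006, dn v = 0.9873137046613591
m = k² = 0.099418504249
D = 1 − m·sn²u·sn²v = 0.9974570106199509
sn(u+v) = (sn u·cn v·dn v + sn v·cn u·dn u)/D = -0.7460101648141397/0.9974570106199509 = -0.7479120973348726
cn(u+v) = (cn u·cn v − sn u·sn v·dn u·dn v)/D = 0.6621097507429331/0.9974570106199509 = 0.6637977814516648
dn(u+v) = (dn u·dn v − m·sn u·sn v·cn u·cn v)/D = 0.9693250187334579/0.9974570106199509 = 0.9717962863692661

sn(u+v)=-0.74791210 cn(u+v)=0.66379778 dn(u+v)=0.97179629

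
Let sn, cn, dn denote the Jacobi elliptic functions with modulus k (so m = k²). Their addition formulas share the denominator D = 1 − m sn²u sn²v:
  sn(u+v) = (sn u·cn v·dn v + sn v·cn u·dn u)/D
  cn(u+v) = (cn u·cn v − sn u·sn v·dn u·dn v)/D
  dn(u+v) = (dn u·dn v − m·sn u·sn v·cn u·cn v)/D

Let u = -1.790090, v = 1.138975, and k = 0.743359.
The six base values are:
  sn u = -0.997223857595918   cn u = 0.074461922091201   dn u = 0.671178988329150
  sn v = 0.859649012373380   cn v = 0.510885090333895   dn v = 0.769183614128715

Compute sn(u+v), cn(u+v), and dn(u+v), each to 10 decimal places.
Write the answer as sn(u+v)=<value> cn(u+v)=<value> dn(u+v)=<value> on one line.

sn(u+v)=-0.5874829677 cn(u+v)=0.8092365307 dn(u+v)=0.8996019784

m = k² = 0.552582602881
D = 1 − m·sn²u·sn²v = 0.5939075970211296
sn(u+v) = (sn u·cn v·dn v + sn v·cn u·dn u)/D = -0.3489105976649613/0.5939075970211296 = -0.587482967746156
cn(u+v) = (cn u·cn v − sn u·sn v·dn u·dn v)/D = 0.4806117233656416/0.5939075970211296 = 0.8092365306930781
dn(u+v) = (dn u·dn v − m·sn u·sn v·cn u·cn v)/D = 0.5342804492842533/0.5939075970211296 = 0.8996019784290536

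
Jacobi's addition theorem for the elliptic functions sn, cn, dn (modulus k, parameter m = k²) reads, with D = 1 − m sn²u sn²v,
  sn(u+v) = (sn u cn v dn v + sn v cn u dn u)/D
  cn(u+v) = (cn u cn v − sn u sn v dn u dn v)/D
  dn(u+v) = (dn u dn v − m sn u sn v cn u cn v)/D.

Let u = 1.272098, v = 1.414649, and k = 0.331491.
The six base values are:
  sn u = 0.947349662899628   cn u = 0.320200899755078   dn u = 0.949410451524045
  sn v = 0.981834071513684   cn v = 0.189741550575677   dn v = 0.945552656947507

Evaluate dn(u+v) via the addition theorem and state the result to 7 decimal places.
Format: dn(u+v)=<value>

m = k² = 0.109886283081
D = 1 − m·sn²u·sn²v = 0.9049307011062248
dn(u+v) = (dn u·dn v − m·sn u·sn v·cn u·cn v)/D = 0.8915077854444598/0.9049307011062248 = 0.9851669131731786

dn(u+v)=0.9851669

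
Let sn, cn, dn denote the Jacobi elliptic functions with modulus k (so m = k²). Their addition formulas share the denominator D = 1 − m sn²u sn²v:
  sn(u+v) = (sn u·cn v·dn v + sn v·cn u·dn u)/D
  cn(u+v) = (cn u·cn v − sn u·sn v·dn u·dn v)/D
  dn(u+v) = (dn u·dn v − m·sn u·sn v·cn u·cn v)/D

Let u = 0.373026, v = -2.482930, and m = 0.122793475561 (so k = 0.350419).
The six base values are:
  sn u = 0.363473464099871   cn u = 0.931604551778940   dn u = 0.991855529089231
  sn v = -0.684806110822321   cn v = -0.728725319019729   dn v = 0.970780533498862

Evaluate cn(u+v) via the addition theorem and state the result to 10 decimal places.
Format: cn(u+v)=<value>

cn(u+v)=-0.4425830138

m = k² = 0.122793475561
D = 1 − m·sn²u·sn²v = 0.9923922546694398
cn(u+v) = (cn u·cn v − sn u·sn v·dn u·dn v)/D = -0.4392159549210298/0.9923922546694398 = -0.4425830137774807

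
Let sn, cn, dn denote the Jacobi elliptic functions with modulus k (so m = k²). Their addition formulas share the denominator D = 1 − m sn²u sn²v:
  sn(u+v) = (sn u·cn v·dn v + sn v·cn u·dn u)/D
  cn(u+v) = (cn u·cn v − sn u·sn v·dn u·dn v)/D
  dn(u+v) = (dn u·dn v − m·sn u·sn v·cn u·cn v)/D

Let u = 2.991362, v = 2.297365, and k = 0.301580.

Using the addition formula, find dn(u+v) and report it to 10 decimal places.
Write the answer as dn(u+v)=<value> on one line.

dn(u+v)=0.9621700984

sn u = 0.2234898892439995, cn u = -0.9747062477514468, dn u = 0.9977260290823305
sn v = 0.7892764981298758, cn v = -0.6140379544456842, dn v = 0.9712578010487029
m = k² = 0.0909504964
D = 1 − m·sn²u·sn²v = 0.9971700472997259
dn(u+v) = (dn u·dn v − m·sn u·sn v·cn u·cn v)/D = 0.9594472025479995/0.9971700472997259 = 0.9621700984161353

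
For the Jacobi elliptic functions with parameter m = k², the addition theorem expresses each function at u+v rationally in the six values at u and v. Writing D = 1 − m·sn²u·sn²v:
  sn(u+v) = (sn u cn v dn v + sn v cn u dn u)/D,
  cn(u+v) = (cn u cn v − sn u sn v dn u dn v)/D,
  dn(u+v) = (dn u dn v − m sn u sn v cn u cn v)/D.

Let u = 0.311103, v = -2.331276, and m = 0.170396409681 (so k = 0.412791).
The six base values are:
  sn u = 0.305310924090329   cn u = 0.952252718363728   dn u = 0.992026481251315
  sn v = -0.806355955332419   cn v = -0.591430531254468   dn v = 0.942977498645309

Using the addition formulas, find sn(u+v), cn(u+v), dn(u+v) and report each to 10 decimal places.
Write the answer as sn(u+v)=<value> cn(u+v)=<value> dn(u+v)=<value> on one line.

sn(u+v)=-0.9417315963 cn(u+v)=-0.3363652784 dn(u+v)=0.9213482039

m = k² = 0.170396409681
D = 1 − m·sn²u·sn²v = 0.9896724163150656
sn(u+v) = (sn u·cn v·dn v + sn v·cn u·dn u)/D = -0.9320057844250946/0.9896724163150656 = -0.9417315962945736
cn(u+v) = (cn u·cn v − sn u·sn v·dn u·dn v)/D = -0.3328914378788747/0.9896724163150656 = -0.3363652784406771
dn(u+v) = (dn u·dn v − m·sn u·sn v·cn u·cn v)/D = 0.9118329032249661/0.9896724163150656 = 0.921348203903746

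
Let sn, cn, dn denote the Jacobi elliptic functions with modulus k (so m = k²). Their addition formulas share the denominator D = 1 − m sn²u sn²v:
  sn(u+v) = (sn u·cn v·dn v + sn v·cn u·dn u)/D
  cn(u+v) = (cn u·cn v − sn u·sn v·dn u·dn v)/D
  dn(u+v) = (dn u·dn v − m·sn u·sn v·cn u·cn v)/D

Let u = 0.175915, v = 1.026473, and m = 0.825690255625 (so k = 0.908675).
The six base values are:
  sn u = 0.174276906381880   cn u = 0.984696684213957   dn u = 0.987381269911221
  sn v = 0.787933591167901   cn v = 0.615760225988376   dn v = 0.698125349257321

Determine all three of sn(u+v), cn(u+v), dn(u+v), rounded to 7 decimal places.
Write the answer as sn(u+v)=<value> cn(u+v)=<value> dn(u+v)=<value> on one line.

m = k² = 0.825690255625
D = 1 − m·sn²u·sn²v = 0.9844304494839931
sn(u+v) = (sn u·cn v·dn v + sn v·cn u·dn u)/D = 0.841002806977501/0.9844304494839931 = 0.8543039352534531
cn(u+v) = (cn u·cn v − sn u·sn v·dn u·dn v)/D = 0.511681139507038/0.9844304494839931 = 0.5197737836890812
dn(u+v) = (dn u·dn v − m·sn u·sn v·cn u·cn v)/D = 0.6205677898624672/0.9844304494839931 = 0.6303825630218457

sn(u+v)=0.8543039 cn(u+v)=0.5197738 dn(u+v)=0.6303826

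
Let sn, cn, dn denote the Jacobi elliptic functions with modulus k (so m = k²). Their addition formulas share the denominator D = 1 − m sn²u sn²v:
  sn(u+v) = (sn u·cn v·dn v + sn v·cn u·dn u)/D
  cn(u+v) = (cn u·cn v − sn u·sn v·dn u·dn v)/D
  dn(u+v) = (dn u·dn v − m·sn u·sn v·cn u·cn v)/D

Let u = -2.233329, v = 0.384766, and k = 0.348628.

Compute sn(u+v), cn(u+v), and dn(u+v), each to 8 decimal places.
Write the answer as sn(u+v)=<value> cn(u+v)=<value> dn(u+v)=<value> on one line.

sn u = -0.8381275885558373, cn u = -0.5454742388982059, dn u = 0.9563588400949035
sn v = 0.3743045422470845, cn v = 0.9273058339367873, dn v = 0.9914492248620121
m = k² = 0.121541482384
D = 1 − m·sn²u·sn²v = 0.9880382424178462
sn(u+v) = (sn u·cn v·dn v + sn v·cn u·dn u)/D = -0.9658180524406131/0.9880382424178462 = -0.9775107996600843
cn(u+v) = (cn u·cn v − sn u·sn v·dn u·dn v)/D = -0.2083628039261512/0.9880382424178462 = -0.2108853635222284
dn(u+v) = (dn u·dn v − m·sn u·sn v·cn u·cn v)/D = 0.9288945717944511/0.9880382424178462 = 0.9401403021823694

sn(u+v)=-0.97751080 cn(u+v)=-0.21088536 dn(u+v)=0.94014030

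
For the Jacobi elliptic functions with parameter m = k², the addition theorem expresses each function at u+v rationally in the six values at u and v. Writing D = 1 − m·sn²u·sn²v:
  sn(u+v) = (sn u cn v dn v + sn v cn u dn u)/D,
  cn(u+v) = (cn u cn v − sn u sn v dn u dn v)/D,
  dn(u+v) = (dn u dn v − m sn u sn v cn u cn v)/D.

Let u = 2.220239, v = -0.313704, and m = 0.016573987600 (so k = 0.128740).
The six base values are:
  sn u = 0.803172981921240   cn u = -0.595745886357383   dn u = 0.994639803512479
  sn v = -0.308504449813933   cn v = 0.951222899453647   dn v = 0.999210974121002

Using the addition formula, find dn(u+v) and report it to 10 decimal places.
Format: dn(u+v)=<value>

m = k² = 0.0165739876
D = 1 − m·sn²u·sn²v = 0.99898242118628
dn(u+v) = (dn u·dn v − m·sn u·sn v·cn u·cn v)/D = 0.9915277685260389/0.99898242118628 = 0.9925377539162413

dn(u+v)=0.9925377539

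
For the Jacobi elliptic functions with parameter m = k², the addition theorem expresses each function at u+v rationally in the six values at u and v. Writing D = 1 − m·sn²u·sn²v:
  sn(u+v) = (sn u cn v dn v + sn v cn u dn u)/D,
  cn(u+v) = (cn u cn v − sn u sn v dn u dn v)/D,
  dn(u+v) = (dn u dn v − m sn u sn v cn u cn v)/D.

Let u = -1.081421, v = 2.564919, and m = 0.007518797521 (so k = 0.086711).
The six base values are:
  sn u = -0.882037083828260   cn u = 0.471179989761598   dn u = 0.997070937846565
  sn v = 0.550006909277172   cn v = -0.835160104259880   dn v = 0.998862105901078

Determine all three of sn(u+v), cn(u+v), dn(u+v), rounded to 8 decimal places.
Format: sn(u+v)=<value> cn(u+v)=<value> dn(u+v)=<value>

m = k² = 0.007518797521
D = 1 − m·sn²u·sn²v = 0.9982304682091954
sn(u+v) = (sn u·cn v·dn v + sn v·cn u·dn u)/D = 0.9941971389330801/0.9982304682091954 = 0.995959520967787
cn(u+v) = (cn u·cn v − sn u·sn v·dn u·dn v)/D = 0.08964438966509534/0.9982304682091954 = 0.08980329945840613
dn(u+v) = (dn u·dn v − m·sn u·sn v·cn u·cn v)/D = 0.9945010196239177/0.9982304682091954 = 0.9962639403383787

sn(u+v)=0.99595952 cn(u+v)=0.08980330 dn(u+v)=0.99626394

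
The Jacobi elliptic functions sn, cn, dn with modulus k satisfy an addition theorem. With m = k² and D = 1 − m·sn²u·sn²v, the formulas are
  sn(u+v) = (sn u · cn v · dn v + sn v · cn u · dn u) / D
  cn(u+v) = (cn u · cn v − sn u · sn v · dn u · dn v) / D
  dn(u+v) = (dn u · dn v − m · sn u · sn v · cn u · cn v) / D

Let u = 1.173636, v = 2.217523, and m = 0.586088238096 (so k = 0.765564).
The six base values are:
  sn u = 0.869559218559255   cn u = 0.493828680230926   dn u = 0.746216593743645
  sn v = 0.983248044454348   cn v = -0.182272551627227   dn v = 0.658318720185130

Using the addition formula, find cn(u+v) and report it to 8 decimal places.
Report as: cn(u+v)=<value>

m = k² = 0.586088238096
D = 1 − m·sn²u·sn²v = 0.5715624613265121
cn(u+v) = (cn u·cn v − sn u·sn v·dn u·dn v)/D = -0.5100250225003184/0.5715624613265121 = -0.8923347088201448

cn(u+v)=-0.89233471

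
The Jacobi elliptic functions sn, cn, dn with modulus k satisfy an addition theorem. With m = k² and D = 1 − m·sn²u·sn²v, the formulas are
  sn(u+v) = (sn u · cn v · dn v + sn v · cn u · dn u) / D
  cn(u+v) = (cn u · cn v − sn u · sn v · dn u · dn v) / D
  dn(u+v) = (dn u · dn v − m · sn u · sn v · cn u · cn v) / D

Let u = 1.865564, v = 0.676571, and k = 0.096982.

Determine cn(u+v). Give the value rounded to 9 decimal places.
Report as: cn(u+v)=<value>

sn u = 0.9583238168779008, cn u = -0.2856841997811073, dn u = 0.9956716961846666
sn v = 0.6257776633876209, cn v = 0.7800014846172598, dn v = 0.99815671350922
m = k² = 0.009405508324
D = 1 − m·sn²u·sn²v = 0.9966174287753603
cn(u+v) = (cn u·cn v − sn u·sn v·dn u·dn v)/D = -0.8188354352907576/0.9966174287753603 = -0.8216146052120917

cn(u+v)=-0.821614605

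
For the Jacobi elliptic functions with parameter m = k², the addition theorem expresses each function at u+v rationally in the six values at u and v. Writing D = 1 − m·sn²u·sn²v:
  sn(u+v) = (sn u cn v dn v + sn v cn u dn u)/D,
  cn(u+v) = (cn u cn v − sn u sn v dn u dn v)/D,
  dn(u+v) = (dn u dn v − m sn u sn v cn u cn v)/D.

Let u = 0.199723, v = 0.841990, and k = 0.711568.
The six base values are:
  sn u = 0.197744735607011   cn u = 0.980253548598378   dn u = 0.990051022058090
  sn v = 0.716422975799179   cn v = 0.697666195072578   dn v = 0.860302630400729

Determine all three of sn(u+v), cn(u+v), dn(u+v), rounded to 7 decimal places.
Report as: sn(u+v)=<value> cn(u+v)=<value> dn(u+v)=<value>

sn(u+v)=0.8223330 cn(u+v)=0.5690065 dn(u+v)=0.8109281

m = k² = 0.506329018624
D = 1 − m·sn²u·sn²v = 0.9898379415205059
sn(u+v) = (sn u·cn v·dn v + sn v·cn u·dn u)/D = 0.8139764279578075/0.9898379415205059 = 0.8223330242397511
cn(u+v) = (cn u·cn v − sn u·sn v·dn u·dn v)/D = 0.563224222847882/0.9898379415205059 = 0.5690065001779021
dn(u+v) = (dn u·dn v − m·sn u·sn v·cn u·cn v)/D = 0.8026873602395041/0.9898379415205059 = 0.8109280585935949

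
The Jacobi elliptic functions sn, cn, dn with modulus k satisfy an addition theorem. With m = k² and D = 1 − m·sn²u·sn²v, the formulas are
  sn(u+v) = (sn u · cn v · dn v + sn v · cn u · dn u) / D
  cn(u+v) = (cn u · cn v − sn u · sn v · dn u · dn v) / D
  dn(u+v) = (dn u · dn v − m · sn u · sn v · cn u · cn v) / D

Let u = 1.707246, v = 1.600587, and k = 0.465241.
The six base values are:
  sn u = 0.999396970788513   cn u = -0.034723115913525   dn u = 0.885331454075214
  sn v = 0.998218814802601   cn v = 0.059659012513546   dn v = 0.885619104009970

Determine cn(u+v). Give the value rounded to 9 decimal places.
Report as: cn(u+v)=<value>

m = k² = 0.216449188081
D = 1 − m·sn²u·sn²v = 0.7845812401936176
cn(u+v) = (cn u·cn v − sn u·sn v·dn u·dn v)/D = -0.7842694555622669/0.7845812401936176 = -0.9996026101372578

cn(u+v)=-0.999602610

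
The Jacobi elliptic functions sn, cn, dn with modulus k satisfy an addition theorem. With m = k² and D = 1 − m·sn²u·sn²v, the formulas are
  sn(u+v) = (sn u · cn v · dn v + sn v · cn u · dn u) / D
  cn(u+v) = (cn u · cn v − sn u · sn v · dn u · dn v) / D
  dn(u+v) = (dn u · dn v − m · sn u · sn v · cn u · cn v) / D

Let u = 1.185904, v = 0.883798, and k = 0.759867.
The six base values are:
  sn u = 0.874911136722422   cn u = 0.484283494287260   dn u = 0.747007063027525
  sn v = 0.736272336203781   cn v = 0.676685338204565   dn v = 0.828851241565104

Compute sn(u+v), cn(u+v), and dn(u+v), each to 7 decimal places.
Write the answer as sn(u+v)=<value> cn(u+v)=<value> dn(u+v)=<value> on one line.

m = k² = 0.577397857689
D = 1 − m·sn²u·sn²v = 0.7604037459430311
sn(u+v) = (sn u·cn v·dn v + sn v·cn u·dn u)/D = 0.7570689361003779/0.7604037459430311 = 0.9956144221271326
cn(u+v) = (cn u·cn v − sn u·sn v·dn u·dn v)/D = -0.0711370707580495/0.7604037459430311 = -0.09355171004559864
dn(u+v) = (dn u·dn v − m·sn u·sn v·cn u·cn v)/D = 0.4972688674798184/0.7604037459430311 = 0.6539537319915746

sn(u+v)=0.9956144 cn(u+v)=-0.0935517 dn(u+v)=0.6539537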